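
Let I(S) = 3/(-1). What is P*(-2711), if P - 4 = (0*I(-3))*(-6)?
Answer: -10844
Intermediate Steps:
I(S) = -3 (I(S) = 3*(-1) = -3)
P = 4 (P = 4 + (0*(-3))*(-6) = 4 + 0*(-6) = 4 + 0 = 4)
P*(-2711) = 4*(-2711) = -10844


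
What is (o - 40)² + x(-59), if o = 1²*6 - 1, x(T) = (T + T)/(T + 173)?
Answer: 69766/57 ≈ 1224.0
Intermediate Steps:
x(T) = 2*T/(173 + T) (x(T) = (2*T)/(173 + T) = 2*T/(173 + T))
o = 5 (o = 1*6 - 1 = 6 - 1 = 5)
(o - 40)² + x(-59) = (5 - 40)² + 2*(-59)/(173 - 59) = (-35)² + 2*(-59)/114 = 1225 + 2*(-59)*(1/114) = 1225 - 59/57 = 69766/57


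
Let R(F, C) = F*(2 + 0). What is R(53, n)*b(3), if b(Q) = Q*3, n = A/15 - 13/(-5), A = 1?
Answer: 954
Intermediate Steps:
n = 8/3 (n = 1/15 - 13/(-5) = 1*(1/15) - 13*(-⅕) = 1/15 + 13/5 = 8/3 ≈ 2.6667)
R(F, C) = 2*F (R(F, C) = F*2 = 2*F)
b(Q) = 3*Q
R(53, n)*b(3) = (2*53)*(3*3) = 106*9 = 954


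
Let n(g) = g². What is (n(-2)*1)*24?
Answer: 96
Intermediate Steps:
(n(-2)*1)*24 = ((-2)²*1)*24 = (4*1)*24 = 4*24 = 96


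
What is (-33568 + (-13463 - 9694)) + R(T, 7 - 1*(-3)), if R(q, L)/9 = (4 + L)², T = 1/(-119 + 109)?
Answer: -54961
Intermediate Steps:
T = -⅒ (T = 1/(-10) = -⅒ ≈ -0.10000)
R(q, L) = 9*(4 + L)²
(-33568 + (-13463 - 9694)) + R(T, 7 - 1*(-3)) = (-33568 + (-13463 - 9694)) + 9*(4 + (7 - 1*(-3)))² = (-33568 - 23157) + 9*(4 + (7 + 3))² = -56725 + 9*(4 + 10)² = -56725 + 9*14² = -56725 + 9*196 = -56725 + 1764 = -54961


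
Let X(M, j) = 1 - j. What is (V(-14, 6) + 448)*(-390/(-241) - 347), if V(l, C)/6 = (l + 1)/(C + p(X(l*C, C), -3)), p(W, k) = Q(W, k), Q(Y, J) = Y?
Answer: -30797690/241 ≈ -1.2779e+5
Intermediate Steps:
p(W, k) = W
V(l, C) = 6 + 6*l (V(l, C) = 6*((l + 1)/(C + (1 - C))) = 6*((1 + l)/1) = 6*((1 + l)*1) = 6*(1 + l) = 6 + 6*l)
(V(-14, 6) + 448)*(-390/(-241) - 347) = ((6 + 6*(-14)) + 448)*(-390/(-241) - 347) = ((6 - 84) + 448)*(-390*(-1/241) - 347) = (-78 + 448)*(390/241 - 347) = 370*(-83237/241) = -30797690/241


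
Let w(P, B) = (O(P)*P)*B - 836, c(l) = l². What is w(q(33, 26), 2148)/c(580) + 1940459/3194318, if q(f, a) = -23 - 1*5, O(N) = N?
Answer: 753679210991/134321071900 ≈ 5.6110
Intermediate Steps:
q(f, a) = -28 (q(f, a) = -23 - 5 = -28)
w(P, B) = -836 + B*P² (w(P, B) = (P*P)*B - 836 = P²*B - 836 = B*P² - 836 = -836 + B*P²)
w(q(33, 26), 2148)/c(580) + 1940459/3194318 = (-836 + 2148*(-28)²)/(580²) + 1940459/3194318 = (-836 + 2148*784)/336400 + 1940459*(1/3194318) = (-836 + 1684032)*(1/336400) + 1940459/3194318 = 1683196*(1/336400) + 1940459/3194318 = 420799/84100 + 1940459/3194318 = 753679210991/134321071900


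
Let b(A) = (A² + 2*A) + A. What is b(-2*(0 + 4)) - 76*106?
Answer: -8016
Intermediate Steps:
b(A) = A² + 3*A
b(-2*(0 + 4)) - 76*106 = (-2*(0 + 4))*(3 - 2*(0 + 4)) - 76*106 = (-2*4)*(3 - 2*4) - 8056 = -8*(3 - 8) - 8056 = -8*(-5) - 8056 = 40 - 8056 = -8016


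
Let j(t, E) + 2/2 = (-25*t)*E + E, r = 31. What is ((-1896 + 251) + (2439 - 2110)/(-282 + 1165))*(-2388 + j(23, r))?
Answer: 29309873698/883 ≈ 3.3194e+7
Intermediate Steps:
j(t, E) = -1 + E - 25*E*t (j(t, E) = -1 + ((-25*t)*E + E) = -1 + (-25*E*t + E) = -1 + (E - 25*E*t) = -1 + E - 25*E*t)
((-1896 + 251) + (2439 - 2110)/(-282 + 1165))*(-2388 + j(23, r)) = ((-1896 + 251) + (2439 - 2110)/(-282 + 1165))*(-2388 + (-1 + 31 - 25*31*23)) = (-1645 + 329/883)*(-2388 + (-1 + 31 - 17825)) = (-1645 + 329*(1/883))*(-2388 - 17795) = (-1645 + 329/883)*(-20183) = -1452206/883*(-20183) = 29309873698/883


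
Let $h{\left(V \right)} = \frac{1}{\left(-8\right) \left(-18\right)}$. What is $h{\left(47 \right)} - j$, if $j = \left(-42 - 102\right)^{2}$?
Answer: $- \frac{2985983}{144} \approx -20736.0$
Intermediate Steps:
$j = 20736$ ($j = \left(-144\right)^{2} = 20736$)
$h{\left(V \right)} = \frac{1}{144}$
$h{\left(47 \right)} - j = \frac{1}{144} - 20736 = - \frac{2985983}{144}$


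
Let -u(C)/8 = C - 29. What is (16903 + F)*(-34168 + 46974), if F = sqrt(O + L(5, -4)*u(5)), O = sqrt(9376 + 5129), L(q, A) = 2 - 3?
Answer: 216459818 + 12806*sqrt(-192 + sqrt(14505)) ≈ 2.1646e+8 + 1.0833e+5*I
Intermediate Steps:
L(q, A) = -1
u(C) = 232 - 8*C (u(C) = -8*(C - 29) = -8*(-29 + C) = 232 - 8*C)
O = sqrt(14505) ≈ 120.44
F = sqrt(-192 + sqrt(14505)) (F = sqrt(sqrt(14505) - (232 - 8*5)) = sqrt(sqrt(14505) - (232 - 40)) = sqrt(sqrt(14505) - 1*192) = sqrt(sqrt(14505) - 192) = sqrt(-192 + sqrt(14505)) ≈ 8.4595*I)
(16903 + F)*(-34168 + 46974) = (16903 + sqrt(-192 + sqrt(14505)))*(-34168 + 46974) = (16903 + sqrt(-192 + sqrt(14505)))*12806 = 216459818 + 12806*sqrt(-192 + sqrt(14505))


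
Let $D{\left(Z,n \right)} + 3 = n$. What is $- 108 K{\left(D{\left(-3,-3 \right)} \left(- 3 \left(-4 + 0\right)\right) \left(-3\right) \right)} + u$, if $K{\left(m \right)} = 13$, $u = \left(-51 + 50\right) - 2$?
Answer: $-1407$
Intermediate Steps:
$D{\left(Z,n \right)} = -3 + n$
$u = -3$ ($u = -1 - 2 = -3$)
$- 108 K{\left(D{\left(-3,-3 \right)} \left(- 3 \left(-4 + 0\right)\right) \left(-3\right) \right)} + u = \left(-108\right) 13 - 3 = -1404 - 3 = -1407$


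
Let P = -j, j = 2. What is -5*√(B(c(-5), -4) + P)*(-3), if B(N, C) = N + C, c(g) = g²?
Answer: 15*√19 ≈ 65.384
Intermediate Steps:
P = -2 (P = -1*2 = -2)
B(N, C) = C + N
-5*√(B(c(-5), -4) + P)*(-3) = -5*√((-4 + (-5)²) - 2)*(-3) = -5*√((-4 + 25) - 2)*(-3) = -5*√(21 - 2)*(-3) = -5*√19*(-3) = 15*√19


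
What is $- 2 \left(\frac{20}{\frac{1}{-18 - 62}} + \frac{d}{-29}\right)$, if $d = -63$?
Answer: $\frac{92674}{29} \approx 3195.7$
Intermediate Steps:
$- 2 \left(\frac{20}{\frac{1}{-18 - 62}} + \frac{d}{-29}\right) = - 2 \left(\frac{20}{\frac{1}{-18 - 62}} - \frac{63}{-29}\right) = - 2 \left(\frac{20}{\frac{1}{-80}} - - \frac{63}{29}\right) = - 2 \left(\frac{20}{- \frac{1}{80}} + \frac{63}{29}\right) = - 2 \left(20 \left(-80\right) + \frac{63}{29}\right) = - 2 \left(-1600 + \frac{63}{29}\right) = \left(-2\right) \left(- \frac{46337}{29}\right) = \frac{92674}{29}$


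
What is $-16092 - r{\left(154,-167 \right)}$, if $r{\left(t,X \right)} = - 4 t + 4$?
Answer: $-15480$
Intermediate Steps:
$r{\left(t,X \right)} = 4 - 4 t$
$-16092 - r{\left(154,-167 \right)} = -16092 - \left(4 - 616\right) = -16092 - -612 = -16092 + 612 = -15480$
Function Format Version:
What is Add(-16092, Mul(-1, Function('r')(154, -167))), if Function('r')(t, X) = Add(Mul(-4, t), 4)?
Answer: -15480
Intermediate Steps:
Function('r')(t, X) = Add(4, Mul(-4, t))
Add(-16092, Mul(-1, Function('r')(154, -167))) = Add(-16092, Mul(-1, Add(4, Mul(-4, 154)))) = Add(-16092, Mul(-1, Add(4, -616))) = Add(-16092, Mul(-1, -612)) = Add(-16092, 612) = -15480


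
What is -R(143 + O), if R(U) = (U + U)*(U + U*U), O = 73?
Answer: -20248704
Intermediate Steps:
R(U) = 2*U*(U + U²) (R(U) = (2*U)*(U + U²) = 2*U*(U + U²))
-R(143 + O) = -2*(143 + 73)²*(1 + (143 + 73)) = -2*216²*(1 + 216) = -2*46656*217 = -1*20248704 = -20248704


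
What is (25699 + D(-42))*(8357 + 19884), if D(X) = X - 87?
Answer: 722122370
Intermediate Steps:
D(X) = -87 + X
(25699 + D(-42))*(8357 + 19884) = (25699 + (-87 - 42))*(8357 + 19884) = (25699 - 129)*28241 = 25570*28241 = 722122370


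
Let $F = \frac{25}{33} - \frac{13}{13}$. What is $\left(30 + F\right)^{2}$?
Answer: $\frac{964324}{1089} \approx 885.51$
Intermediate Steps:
$F = - \frac{8}{33}$ ($F = 25 \cdot \frac{1}{33} - 1 = \frac{25}{33} - 1 = - \frac{8}{33} \approx -0.24242$)
$\left(30 + F\right)^{2} = \left(30 - \frac{8}{33}\right)^{2} = \left(\frac{982}{33}\right)^{2} = \frac{964324}{1089}$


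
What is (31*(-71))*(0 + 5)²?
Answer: -55025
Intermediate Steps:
(31*(-71))*(0 + 5)² = -2201*5² = -2201*25 = -55025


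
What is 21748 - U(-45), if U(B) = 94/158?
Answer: 1718045/79 ≈ 21747.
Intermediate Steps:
U(B) = 47/79 (U(B) = 94*(1/158) = 47/79)
21748 - U(-45) = 21748 - 1*47/79 = 21748 - 47/79 = 1718045/79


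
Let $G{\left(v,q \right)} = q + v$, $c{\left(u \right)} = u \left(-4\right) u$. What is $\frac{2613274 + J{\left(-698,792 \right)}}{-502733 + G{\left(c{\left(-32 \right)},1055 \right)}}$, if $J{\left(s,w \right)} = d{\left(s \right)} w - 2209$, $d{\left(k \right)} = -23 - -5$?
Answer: $- \frac{2596809}{505774} \approx -5.1343$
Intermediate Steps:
$d{\left(k \right)} = -18$ ($d{\left(k \right)} = -23 + 5 = -18$)
$J{\left(s,w \right)} = -2209 - 18 w$ ($J{\left(s,w \right)} = - 18 w - 2209 = -2209 - 18 w$)
$c{\left(u \right)} = - 4 u^{2}$ ($c{\left(u \right)} = - 4 u u = - 4 u^{2}$)
$\frac{2613274 + J{\left(-698,792 \right)}}{-502733 + G{\left(c{\left(-32 \right)},1055 \right)}} = \frac{2613274 - 16465}{-502733 + \left(1055 - 4 \left(-32\right)^{2}\right)} = \frac{2613274 - 16465}{-502733 + \left(1055 - 4096\right)} = \frac{2596809}{-502733 - 3041} = \frac{2596809}{-505774} = 2596809 \left(- \frac{1}{505774}\right) = - \frac{2596809}{505774}$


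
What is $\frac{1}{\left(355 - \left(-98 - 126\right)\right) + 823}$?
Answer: $\frac{1}{1402} \approx 0.00071327$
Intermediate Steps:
$\frac{1}{\left(355 - \left(-98 - 126\right)\right) + 823} = \frac{1}{\left(355 - -224\right) + 823} = \frac{1}{\left(355 + 224\right) + 823} = \frac{1}{579 + 823} = \frac{1}{1402}$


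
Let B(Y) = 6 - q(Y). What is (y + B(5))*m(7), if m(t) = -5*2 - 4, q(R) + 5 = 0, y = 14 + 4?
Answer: -406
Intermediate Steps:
y = 18
q(R) = -5 (q(R) = -5 + 0 = -5)
m(t) = -14 (m(t) = -10 - 4 = -14)
B(Y) = 11 (B(Y) = 6 - 1*(-5) = 6 + 5 = 11)
(y + B(5))*m(7) = (18 + 11)*(-14) = 29*(-14) = -406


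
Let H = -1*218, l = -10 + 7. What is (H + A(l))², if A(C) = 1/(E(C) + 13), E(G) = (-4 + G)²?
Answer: 182655225/3844 ≈ 47517.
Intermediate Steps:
l = -3
A(C) = 1/(13 + (-4 + C)²) (A(C) = 1/((-4 + C)² + 13) = 1/(13 + (-4 + C)²))
H = -218
(H + A(l))² = (-218 + 1/(13 + (-4 - 3)²))² = (-218 + 1/(13 + (-7)²))² = (-218 + 1/(13 + 49))² = (-218 + 1/62)² = (-13515/62)² = 182655225/3844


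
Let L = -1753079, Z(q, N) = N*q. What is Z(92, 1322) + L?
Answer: -1631455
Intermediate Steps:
Z(92, 1322) + L = 1322*92 - 1753079 = 121624 - 1753079 = -1631455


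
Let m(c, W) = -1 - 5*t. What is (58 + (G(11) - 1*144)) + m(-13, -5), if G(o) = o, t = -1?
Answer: -71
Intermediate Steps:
m(c, W) = 4 (m(c, W) = -1 - 5*(-1) = -1 + 5 = 4)
(58 + (G(11) - 1*144)) + m(-13, -5) = (58 + (11 - 1*144)) + 4 = (58 + (11 - 144)) + 4 = (58 - 133) + 4 = -75 + 4 = -71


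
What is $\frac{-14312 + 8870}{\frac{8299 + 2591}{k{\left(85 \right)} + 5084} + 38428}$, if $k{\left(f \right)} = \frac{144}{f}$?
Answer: $- \frac{1176244764}{8306367601} \approx -0.14161$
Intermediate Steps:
$\frac{-14312 + 8870}{\frac{8299 + 2591}{k{\left(85 \right)} + 5084} + 38428} = \frac{-14312 + 8870}{\frac{8299 + 2591}{\frac{144}{85} + 5084} + 38428} = - \frac{5442}{\frac{10890}{144 \cdot \frac{1}{85} + 5084} + 38428} = - \frac{5442}{\frac{10890}{\frac{144}{85} + 5084} + 38428} = - \frac{5442}{\frac{10890}{\frac{432284}{85}} + 38428} = - \frac{5442}{10890 \cdot \frac{85}{432284} + 38428} = - \frac{5442}{\frac{462825}{216142} + 38428} = - \frac{5442}{\frac{8306367601}{216142}} = \left(-5442\right) \frac{216142}{8306367601} = - \frac{1176244764}{8306367601}$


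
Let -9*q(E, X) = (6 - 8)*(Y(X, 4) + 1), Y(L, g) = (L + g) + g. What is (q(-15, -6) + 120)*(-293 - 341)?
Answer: -229508/3 ≈ -76503.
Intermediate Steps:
Y(L, g) = L + 2*g
q(E, X) = 2 + 2*X/9 (q(E, X) = -(6 - 8)*((X + 2*4) + 1)/9 = -(-2)*((X + 8) + 1)/9 = -(-2)*((8 + X) + 1)/9 = -(-2)*(9 + X)/9 = -(-18 - 2*X)/9 = 2 + 2*X/9)
(q(-15, -6) + 120)*(-293 - 341) = ((2 + (2/9)*(-6)) + 120)*(-293 - 341) = ((2 - 4/3) + 120)*(-634) = (2/3 + 120)*(-634) = (362/3)*(-634) = -229508/3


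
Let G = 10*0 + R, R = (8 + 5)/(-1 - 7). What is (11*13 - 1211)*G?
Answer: 3471/2 ≈ 1735.5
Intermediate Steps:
R = -13/8 (R = 13/(-8) = 13*(-1/8) = -13/8 ≈ -1.6250)
G = -13/8 (G = 10*0 - 13/8 = 0 - 13/8 = -13/8 ≈ -1.6250)
(11*13 - 1211)*G = (11*13 - 1211)*(-13/8) = (143 - 1211)*(-13/8) = -1068*(-13/8) = 3471/2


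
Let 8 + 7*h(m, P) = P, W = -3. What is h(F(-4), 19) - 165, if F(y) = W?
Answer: -1144/7 ≈ -163.43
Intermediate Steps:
F(y) = -3
h(m, P) = -8/7 + P/7
h(F(-4), 19) - 165 = (-8/7 + (⅐)*19) - 165 = (-8/7 + 19/7) - 165 = 11/7 - 165 = -1144/7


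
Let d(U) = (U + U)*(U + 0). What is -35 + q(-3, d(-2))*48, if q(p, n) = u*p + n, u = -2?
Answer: 637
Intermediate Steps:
d(U) = 2*U² (d(U) = (2*U)*U = 2*U²)
q(p, n) = n - 2*p (q(p, n) = -2*p + n = n - 2*p)
-35 + q(-3, d(-2))*48 = -35 + (2*(-2)² - 2*(-3))*48 = -35 + (2*4 + 6)*48 = -35 + (8 + 6)*48 = -35 + 14*48 = -35 + 672 = 637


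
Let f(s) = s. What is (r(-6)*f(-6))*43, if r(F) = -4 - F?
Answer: -516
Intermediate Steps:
(r(-6)*f(-6))*43 = ((-4 - 1*(-6))*(-6))*43 = ((-4 + 6)*(-6))*43 = (2*(-6))*43 = -12*43 = -516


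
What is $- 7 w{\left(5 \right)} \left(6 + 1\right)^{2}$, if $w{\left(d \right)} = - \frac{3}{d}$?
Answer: $\frac{1029}{5} \approx 205.8$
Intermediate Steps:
$- 7 w{\left(5 \right)} \left(6 + 1\right)^{2} = - 7 \left(- \frac{3}{5}\right) \left(6 + 1\right)^{2} = - 7 \left(\left(-3\right) \frac{1}{5}\right) 7^{2} = \left(-7\right) \left(- \frac{3}{5}\right) 49 = \frac{21}{5} \cdot 49 = \frac{1029}{5}$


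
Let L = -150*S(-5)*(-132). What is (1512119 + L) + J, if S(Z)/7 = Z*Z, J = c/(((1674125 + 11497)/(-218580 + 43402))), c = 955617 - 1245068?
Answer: 4220123365148/842811 ≈ 5.0072e+6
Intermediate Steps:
c = -289451
J = 25352723639/842811 (J = -289451*(-218580 + 43402)/(1674125 + 11497) = -289451/(1685622/(-175178)) = -289451/(1685622*(-1/175178)) = -289451/(-842811/87589) = -289451*(-87589/842811) = 25352723639/842811 ≈ 30081.)
S(Z) = 7*Z² (S(Z) = 7*(Z*Z) = 7*Z²)
L = 3465000 (L = -1050*(-5)²*(-132) = -1050*25*(-132) = -150*175*(-132) = -26250*(-132) = 3465000)
(1512119 + L) + J = (1512119 + 3465000) + 25352723639/842811 = 4977119 + 25352723639/842811 = 4220123365148/842811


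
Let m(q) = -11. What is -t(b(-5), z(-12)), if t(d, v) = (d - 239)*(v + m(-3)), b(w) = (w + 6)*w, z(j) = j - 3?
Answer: -6344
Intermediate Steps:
z(j) = -3 + j
b(w) = w*(6 + w) (b(w) = (6 + w)*w = w*(6 + w))
t(d, v) = (-239 + d)*(-11 + v) (t(d, v) = (d - 239)*(v - 11) = (-239 + d)*(-11 + v))
-t(b(-5), z(-12)) = -(2629 - 239*(-3 - 12) - (-55)*(6 - 5) + (-5*(6 - 5))*(-3 - 12)) = -(2629 - 239*(-15) - (-55) - 5*1*(-15)) = -(2629 + 3585 - 11*(-5) - 5*(-15)) = -(2629 + 3585 + 55 + 75) = -1*6344 = -6344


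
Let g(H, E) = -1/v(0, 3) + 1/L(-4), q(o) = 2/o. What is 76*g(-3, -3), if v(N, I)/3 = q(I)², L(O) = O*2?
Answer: -133/2 ≈ -66.500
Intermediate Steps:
L(O) = 2*O
v(N, I) = 12/I² (v(N, I) = 3*(2/I)² = 3*(4/I²) = 12/I²)
g(H, E) = -7/8 (g(H, E) = -1/(12/3²) + 1/(2*(-4)) = -1/(12*(⅑)) + 1/(-8) = -1/4/3 + 1*(-⅛) = -1*¾ - ⅛ = -¾ - ⅛ = -7/8)
76*g(-3, -3) = 76*(-7/8) = -133/2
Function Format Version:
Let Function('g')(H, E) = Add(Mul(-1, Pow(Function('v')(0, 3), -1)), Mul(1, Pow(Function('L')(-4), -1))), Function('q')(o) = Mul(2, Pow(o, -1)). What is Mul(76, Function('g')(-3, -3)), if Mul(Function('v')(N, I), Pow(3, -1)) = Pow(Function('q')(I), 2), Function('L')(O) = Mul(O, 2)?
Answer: Rational(-133, 2) ≈ -66.500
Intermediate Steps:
Function('L')(O) = Mul(2, O)
Function('v')(N, I) = Mul(12, Pow(I, -2)) (Function('v')(N, I) = Mul(3, Pow(Mul(2, Pow(I, -1)), 2)) = Mul(3, Mul(4, Pow(I, -2))) = Mul(12, Pow(I, -2)))
Function('g')(H, E) = Rational(-7, 8) (Function('g')(H, E) = Add(Mul(-1, Pow(Mul(12, Pow(3, -2)), -1)), Mul(1, Pow(Mul(2, -4), -1))) = Add(Mul(-1, Pow(Mul(12, Rational(1, 9)), -1)), Mul(1, Pow(-8, -1))) = Add(Mul(-1, Pow(Rational(4, 3), -1)), Mul(1, Rational(-1, 8))) = Add(Mul(-1, Rational(3, 4)), Rational(-1, 8)) = Add(Rational(-3, 4), Rational(-1, 8)) = Rational(-7, 8))
Mul(76, Function('g')(-3, -3)) = Mul(76, Rational(-7, 8)) = Rational(-133, 2)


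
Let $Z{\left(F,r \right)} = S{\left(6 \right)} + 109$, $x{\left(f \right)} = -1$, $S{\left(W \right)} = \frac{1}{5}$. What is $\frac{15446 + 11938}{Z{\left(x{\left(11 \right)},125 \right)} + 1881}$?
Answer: $\frac{45640}{3317} \approx 13.759$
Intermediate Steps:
$S{\left(W \right)} = \frac{1}{5}$
$Z{\left(F,r \right)} = \frac{546}{5}$ ($Z{\left(F,r \right)} = \frac{1}{5} + 109 = \frac{546}{5}$)
$\frac{15446 + 11938}{Z{\left(x{\left(11 \right)},125 \right)} + 1881} = \frac{15446 + 11938}{\frac{546}{5} + 1881} = \frac{27384}{\frac{9951}{5}} = 27384 \cdot \frac{5}{9951} = \frac{45640}{3317}$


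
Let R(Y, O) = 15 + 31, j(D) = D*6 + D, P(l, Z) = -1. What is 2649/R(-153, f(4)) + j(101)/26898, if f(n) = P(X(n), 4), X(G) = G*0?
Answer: 17821331/309327 ≈ 57.613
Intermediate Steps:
X(G) = 0
f(n) = -1
j(D) = 7*D (j(D) = 6*D + D = 7*D)
R(Y, O) = 46
2649/R(-153, f(4)) + j(101)/26898 = 2649/46 + (7*101)/26898 = 2649*(1/46) + 707*(1/26898) = 2649/46 + 707/26898 = 17821331/309327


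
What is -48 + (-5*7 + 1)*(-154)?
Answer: 5188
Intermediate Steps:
-48 + (-5*7 + 1)*(-154) = -48 + (-35 + 1)*(-154) = -48 - 34*(-154) = -48 + 5236 = 5188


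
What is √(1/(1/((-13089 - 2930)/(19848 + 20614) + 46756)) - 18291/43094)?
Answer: √8884603552922571033845/435917357 ≈ 216.23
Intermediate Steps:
√(1/(1/((-13089 - 2930)/(19848 + 20614) + 46756)) - 18291/43094) = √(1/(1/(-16019/40462 + 46756)) - 18291*1/43094) = √(1/(1/(-16019*1/40462 + 46756)) - 18291/43094) = √(1/(1/(-16019/40462 + 46756)) - 18291/43094) = √(1/(1/(1891825253/40462)) - 18291/43094) = √(1/(40462/1891825253) - 18291/43094) = √(1891825253/40462 - 18291/43094) = √(20381394340585/435917357) = √8884603552922571033845/435917357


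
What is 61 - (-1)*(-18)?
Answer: 43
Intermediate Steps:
61 - (-1)*(-18) = 61 - 1*18 = 61 - 18 = 43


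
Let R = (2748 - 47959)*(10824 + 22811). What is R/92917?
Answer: -1520671985/92917 ≈ -16366.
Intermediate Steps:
R = -1520671985 (R = -45211*33635 = -1520671985)
R/92917 = -1520671985/92917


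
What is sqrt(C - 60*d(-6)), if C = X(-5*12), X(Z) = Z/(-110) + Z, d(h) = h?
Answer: sqrt(36366)/11 ≈ 17.336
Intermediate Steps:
X(Z) = 109*Z/110 (X(Z) = Z*(-1/110) + Z = -Z/110 + Z = 109*Z/110)
C = -654/11 (C = 109*(-5*12)/110 = (109/110)*(-60) = -654/11 ≈ -59.455)
sqrt(C - 60*d(-6)) = sqrt(-654/11 - 60*(-6)) = sqrt(-654/11 + 360) = sqrt(3306/11) = sqrt(36366)/11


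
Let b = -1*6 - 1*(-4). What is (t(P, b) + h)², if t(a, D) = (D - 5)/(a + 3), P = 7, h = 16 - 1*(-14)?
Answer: 85849/100 ≈ 858.49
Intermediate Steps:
b = -2 (b = -6 + 4 = -2)
h = 30 (h = 16 + 14 = 30)
t(a, D) = (-5 + D)/(3 + a)
(t(P, b) + h)² = ((-5 - 2)/(3 + 7) + 30)² = (-7/10 + 30)² = (293/10)² = 85849/100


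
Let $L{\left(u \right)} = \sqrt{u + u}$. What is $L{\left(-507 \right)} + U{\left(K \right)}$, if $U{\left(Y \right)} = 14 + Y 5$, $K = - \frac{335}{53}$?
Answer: $- \frac{933}{53} + 13 i \sqrt{6} \approx -17.604 + 31.843 i$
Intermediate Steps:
$L{\left(u \right)} = \sqrt{2} \sqrt{u}$ ($L{\left(u \right)} = \sqrt{2 u} = \sqrt{2} \sqrt{u}$)
$K = - \frac{335}{53}$ ($K = \left(-335\right) \frac{1}{53} = - \frac{335}{53} \approx -6.3208$)
$U{\left(Y \right)} = 14 + 5 Y$
$L{\left(-507 \right)} + U{\left(K \right)} = \sqrt{2} \sqrt{-507} + \left(14 + 5 \left(- \frac{335}{53}\right)\right) = \sqrt{2} \cdot 13 i \sqrt{3} + \left(14 - \frac{1675}{53}\right) = 13 i \sqrt{6} - \frac{933}{53} = - \frac{933}{53} + 13 i \sqrt{6}$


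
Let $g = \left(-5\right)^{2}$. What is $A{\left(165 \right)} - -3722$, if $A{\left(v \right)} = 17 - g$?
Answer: $3714$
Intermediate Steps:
$g = 25$
$A{\left(v \right)} = -8$ ($A{\left(v \right)} = 17 - 25 = -8$)
$A{\left(165 \right)} - -3722 = -8 - -3722 = -8 + 3722 = 3714$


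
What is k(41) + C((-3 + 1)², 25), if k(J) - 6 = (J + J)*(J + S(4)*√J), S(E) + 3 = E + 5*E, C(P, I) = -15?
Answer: 3353 + 1722*√41 ≈ 14379.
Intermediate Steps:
S(E) = -3 + 6*E (S(E) = -3 + (E + 5*E) = -3 + 6*E)
k(J) = 6 + 2*J*(J + 21*√J) (k(J) = 6 + (J + J)*(J + (-3 + 6*4)*√J) = 6 + (2*J)*(J + (-3 + 24)*√J) = 6 + (2*J)*(J + 21*√J) = 6 + 2*J*(J + 21*√J))
k(41) + C((-3 + 1)², 25) = (6 + 2*41² + 42*41^(3/2)) - 15 = (6 + 2*1681 + 42*(41*√41)) - 15 = (6 + 3362 + 1722*√41) - 15 = (3368 + 1722*√41) - 15 = 3353 + 1722*√41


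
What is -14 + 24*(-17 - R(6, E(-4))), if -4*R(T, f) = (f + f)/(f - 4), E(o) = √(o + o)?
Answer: -418 - 4*I*√2 ≈ -418.0 - 5.6569*I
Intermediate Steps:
E(o) = √2*√o (E(o) = √(2*o) = √2*√o)
R(T, f) = -f/(2*(-4 + f)) (R(T, f) = -(f + f)/(4*(f - 4)) = -2*f/(4*(-4 + f)) = -f/(2*(-4 + f)))
-14 + 24*(-17 - R(6, E(-4))) = -14 + 24*(-17 - (-1)*√2*√(-4)/(-8 + 2*(√2*√(-4)))) = -14 + 24*(-17 - (-1)*√2*(2*I)/(-8 + 2*(√2*(2*I)))) = -14 + 24*(-17 - (-1)*2*I*√2/(-8 + 2*(2*I*√2))) = -14 + 24*(-17 - (-1)*2*I*√2/(-8 + 4*I*√2)) = -14 + 24*(-17 - (-2)*I*√2/(-8 + 4*I*√2)) = -14 + 24*(-17 + 2*I*√2/(-8 + 4*I*√2)) = -14 + (-408 + 48*I*√2/(-8 + 4*I*√2)) = -422 + 48*I*√2/(-8 + 4*I*√2)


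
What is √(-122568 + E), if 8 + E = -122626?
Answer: I*√245202 ≈ 495.18*I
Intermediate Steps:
E = -122634 (E = -8 - 122626 = -122634)
√(-122568 + E) = √(-122568 - 122634) = √(-245202) = I*√245202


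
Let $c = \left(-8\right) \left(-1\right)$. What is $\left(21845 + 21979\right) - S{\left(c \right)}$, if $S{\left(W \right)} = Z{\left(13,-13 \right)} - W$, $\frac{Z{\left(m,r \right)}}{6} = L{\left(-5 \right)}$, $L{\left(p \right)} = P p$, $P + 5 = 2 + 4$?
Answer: $43862$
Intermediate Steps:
$P = 1$ ($P = -5 + \left(2 + 4\right) = -5 + 6 = 1$)
$c = 8$
$L{\left(p \right)} = p$ ($L{\left(p \right)} = 1 p = p$)
$Z{\left(m,r \right)} = -30$ ($Z{\left(m,r \right)} = 6 \left(-5\right) = -30$)
$S{\left(W \right)} = -30 - W$
$\left(21845 + 21979\right) - S{\left(c \right)} = \left(21845 + 21979\right) - \left(-30 - 8\right) = 43824 - \left(-30 - 8\right) = 43824 - -38 = 43824 + 38 = 43862$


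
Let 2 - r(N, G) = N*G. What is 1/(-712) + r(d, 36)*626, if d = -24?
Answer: 385986591/712 ≈ 5.4212e+5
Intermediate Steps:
r(N, G) = 2 - G*N (r(N, G) = 2 - N*G = 2 - G*N)
1/(-712) + r(d, 36)*626 = 1/(-712) + (2 - 1*36*(-24))*626 = -1/712 + (2 + 864)*626 = -1/712 + 866*626 = -1/712 + 542116 = 385986591/712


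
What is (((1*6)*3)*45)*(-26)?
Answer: -21060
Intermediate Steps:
(((1*6)*3)*45)*(-26) = ((6*3)*45)*(-26) = (18*45)*(-26) = 810*(-26) = -21060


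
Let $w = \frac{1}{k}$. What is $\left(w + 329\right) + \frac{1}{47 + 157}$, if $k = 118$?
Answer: $\frac{3960005}{12036} \approx 329.01$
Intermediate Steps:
$w = \frac{1}{118} \approx 0.0084746$
$\left(w + 329\right) + \frac{1}{47 + 157} = \left(\frac{1}{118} + 329\right) + \frac{1}{47 + 157} = \frac{38823}{118} + \frac{1}{204} = \frac{3960005}{12036}$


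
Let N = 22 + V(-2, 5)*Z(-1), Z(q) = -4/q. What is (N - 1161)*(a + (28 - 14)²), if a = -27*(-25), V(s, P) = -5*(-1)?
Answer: -974649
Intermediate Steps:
V(s, P) = 5
a = 675
N = 42 (N = 22 + 5*(-4/(-1)) = 22 + 5*(-4*(-1)) = 22 + 5*4 = 22 + 20 = 42)
(N - 1161)*(a + (28 - 14)²) = (42 - 1161)*(675 + (28 - 14)²) = -1119*(675 + 14²) = -1119*(675 + 196) = -1119*871 = -974649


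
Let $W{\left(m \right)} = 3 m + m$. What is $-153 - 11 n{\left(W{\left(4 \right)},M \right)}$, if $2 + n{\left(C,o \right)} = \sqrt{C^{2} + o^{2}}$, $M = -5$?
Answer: $-131 - 11 \sqrt{281} \approx -315.39$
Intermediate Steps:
$W{\left(m \right)} = 4 m$
$n{\left(C,o \right)} = -2 + \sqrt{C^{2} + o^{2}}$
$-153 - 11 n{\left(W{\left(4 \right)},M \right)} = -153 - 11 \left(-2 + \sqrt{\left(4 \cdot 4\right)^{2} + \left(-5\right)^{2}}\right) = -153 - 11 \left(-2 + \sqrt{16^{2} + 25}\right) = -153 - 11 \left(-2 + \sqrt{256 + 25}\right) = -153 - 11 \left(-2 + \sqrt{281}\right) = -153 + \left(22 - 11 \sqrt{281}\right) = -131 - 11 \sqrt{281}$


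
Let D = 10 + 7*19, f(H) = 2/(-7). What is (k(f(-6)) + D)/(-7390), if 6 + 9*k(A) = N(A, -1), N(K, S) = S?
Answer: -128/6651 ≈ -0.019245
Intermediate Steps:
f(H) = -2/7 (f(H) = 2*(-⅐) = -2/7)
k(A) = -7/9 (k(A) = -⅔ + (⅑)*(-1) = -⅔ - ⅑ = -7/9)
D = 143 (D = 10 + 133 = 143)
(k(f(-6)) + D)/(-7390) = (-7/9 + 143)/(-7390) = (1280/9)*(-1/7390) = -128/6651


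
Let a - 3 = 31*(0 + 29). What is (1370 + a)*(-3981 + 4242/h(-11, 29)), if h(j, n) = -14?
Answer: -9733248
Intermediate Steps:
a = 902 (a = 3 + 31*(0 + 29) = 3 + 31*29 = 3 + 899 = 902)
(1370 + a)*(-3981 + 4242/h(-11, 29)) = (1370 + 902)*(-3981 + 4242/(-14)) = 2272*(-3981 + 4242*(-1/14)) = 2272*(-3981 - 303) = 2272*(-4284) = -9733248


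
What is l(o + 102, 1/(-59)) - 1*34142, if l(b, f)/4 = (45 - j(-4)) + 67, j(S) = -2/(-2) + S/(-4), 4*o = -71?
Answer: -33702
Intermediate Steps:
o = -71/4 (o = (1/4)*(-71) = -71/4 ≈ -17.750)
j(S) = 1 - S/4 (j(S) = -2*(-1/2) + S*(-1/4) = 1 - S/4)
l(b, f) = 440 (l(b, f) = 4*((45 - (1 - 1/4*(-4))) + 67) = 4*((45 - (1 + 1)) + 67) = 4*((45 - 1*2) + 67) = 4*((45 - 2) + 67) = 4*(43 + 67) = 4*110 = 440)
l(o + 102, 1/(-59)) - 1*34142 = 440 - 1*34142 = 440 - 34142 = -33702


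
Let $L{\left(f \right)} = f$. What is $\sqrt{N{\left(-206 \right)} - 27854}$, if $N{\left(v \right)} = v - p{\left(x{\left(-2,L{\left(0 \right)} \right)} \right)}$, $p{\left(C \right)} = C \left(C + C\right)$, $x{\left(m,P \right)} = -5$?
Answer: $i \sqrt{28110} \approx 167.66 i$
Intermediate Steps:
$p{\left(C \right)} = 2 C^{2}$ ($p{\left(C \right)} = C 2 C = 2 C^{2}$)
$N{\left(v \right)} = -50 + v$ ($N{\left(v \right)} = v - 2 \left(-5\right)^{2} = v - 2 \cdot 25 = v - 50 = -50 + v$)
$\sqrt{N{\left(-206 \right)} - 27854} = \sqrt{\left(-50 - 206\right) - 27854} = \sqrt{-256 - 27854} = \sqrt{-28110} = i \sqrt{28110}$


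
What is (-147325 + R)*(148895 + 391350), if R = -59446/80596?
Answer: -3207398137900385/40298 ≈ -7.9592e+10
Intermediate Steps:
R = -29723/40298 (R = -59446*1/80596 = -29723/40298 ≈ -0.73758)
(-147325 + R)*(148895 + 391350) = (-147325 - 29723/40298)*(148895 + 391350) = -5936932573/40298*540245 = -3207398137900385/40298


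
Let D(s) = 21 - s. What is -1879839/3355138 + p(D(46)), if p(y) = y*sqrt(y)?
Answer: -1879839/3355138 - 125*I ≈ -0.56029 - 125.0*I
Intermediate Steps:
p(y) = y**(3/2)
-1879839/3355138 + p(D(46)) = -1879839/3355138 + (21 - 1*46)**(3/2) = -1879839*1/3355138 + (21 - 46)**(3/2) = -1879839/3355138 + (-25)**(3/2) = -1879839/3355138 - 125*I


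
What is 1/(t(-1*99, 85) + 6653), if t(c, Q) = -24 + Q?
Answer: 1/6714 ≈ 0.00014894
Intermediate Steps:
1/(t(-1*99, 85) + 6653) = 1/((-24 + 85) + 6653) = 1/(61 + 6653) = 1/6714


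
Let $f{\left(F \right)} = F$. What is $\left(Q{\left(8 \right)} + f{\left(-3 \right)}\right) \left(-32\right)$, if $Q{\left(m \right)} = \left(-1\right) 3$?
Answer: $192$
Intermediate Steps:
$Q{\left(m \right)} = -3$
$\left(Q{\left(8 \right)} + f{\left(-3 \right)}\right) \left(-32\right) = \left(-3 - 3\right) \left(-32\right) = \left(-6\right) \left(-32\right) = 192$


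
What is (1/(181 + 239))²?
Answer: 1/176400 ≈ 5.6689e-6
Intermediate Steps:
(1/(181 + 239))² = (1/420)² = 1/176400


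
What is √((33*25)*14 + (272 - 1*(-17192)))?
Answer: √29014 ≈ 170.33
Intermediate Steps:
√((33*25)*14 + (272 - 1*(-17192))) = √(825*14 + (272 + 17192)) = √(11550 + 17464) = √29014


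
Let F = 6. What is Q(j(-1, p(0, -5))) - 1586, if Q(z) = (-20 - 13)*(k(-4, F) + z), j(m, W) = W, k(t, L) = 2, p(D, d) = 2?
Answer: -1718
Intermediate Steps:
Q(z) = -66 - 33*z (Q(z) = (-20 - 13)*(2 + z) = -33*(2 + z) = -66 - 33*z)
Q(j(-1, p(0, -5))) - 1586 = (-66 - 33*2) - 1586 = (-66 - 66) - 1586 = -132 - 1586 = -1718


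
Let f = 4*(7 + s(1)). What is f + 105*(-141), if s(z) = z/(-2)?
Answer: -14779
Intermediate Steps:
s(z) = -z/2 (s(z) = z*(-1/2) = -z/2)
f = 26 (f = 4*(7 - 1/2*1) = 4*(7 - 1/2) = 4*(13/2) = 26)
f + 105*(-141) = 26 + 105*(-141) = 26 - 14805 = -14779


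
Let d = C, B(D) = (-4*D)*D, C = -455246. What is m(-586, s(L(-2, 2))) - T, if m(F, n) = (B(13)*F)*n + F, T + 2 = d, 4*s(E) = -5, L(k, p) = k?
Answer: -40508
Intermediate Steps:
s(E) = -5/4 (s(E) = (¼)*(-5) = -5/4)
B(D) = -4*D²
d = -455246
T = -455248 (T = -2 - 455246 = -455248)
m(F, n) = F - 676*F*n (m(F, n) = ((-4*13²)*F)*n + F = ((-4*169)*F)*n + F = (-676*F)*n + F = -676*F*n + F = F - 676*F*n)
m(-586, s(L(-2, 2))) - T = -586*(1 - 676*(-5/4)) - 1*(-455248) = -586*(1 + 845) + 455248 = -586*846 + 455248 = -495756 + 455248 = -40508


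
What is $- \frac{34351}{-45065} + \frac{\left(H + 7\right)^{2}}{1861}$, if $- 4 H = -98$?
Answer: $\frac{434571829}{335463860} \approx 1.2954$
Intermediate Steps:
$H = \frac{49}{2}$ ($H = \left(- \frac{1}{4}\right) \left(-98\right) = \frac{49}{2} \approx 24.5$)
$- \frac{34351}{-45065} + \frac{\left(H + 7\right)^{2}}{1861} = - \frac{34351}{-45065} + \frac{\left(\frac{49}{2} + 7\right)^{2}}{1861} = \left(-34351\right) \left(- \frac{1}{45065}\right) + \left(\frac{63}{2}\right)^{2} \cdot \frac{1}{1861} = \frac{34351}{45065} + \frac{3969}{4} \cdot \frac{1}{1861} = \frac{34351}{45065} + \frac{3969}{7444} = \frac{434571829}{335463860}$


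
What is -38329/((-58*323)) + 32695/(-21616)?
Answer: 108005767/202477072 ≈ 0.53342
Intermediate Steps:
-38329/((-58*323)) + 32695/(-21616) = -38329/(-18734) + 32695*(-1/21616) = -38329*(-1/18734) - 32695/21616 = 38329/18734 - 32695/21616 = 108005767/202477072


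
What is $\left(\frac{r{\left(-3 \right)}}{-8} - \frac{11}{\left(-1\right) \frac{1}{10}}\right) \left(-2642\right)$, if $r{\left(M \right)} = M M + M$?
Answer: $- \frac{577277}{2} \approx -2.8864 \cdot 10^{5}$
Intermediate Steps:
$r{\left(M \right)} = M + M^{2}$ ($r{\left(M \right)} = M^{2} + M = M + M^{2}$)
$\left(\frac{r{\left(-3 \right)}}{-8} - \frac{11}{\left(-1\right) \frac{1}{10}}\right) \left(-2642\right) = \left(\frac{\left(-3\right) \left(1 - 3\right)}{-8} - \frac{11}{\left(-1\right) \frac{1}{10}}\right) \left(-2642\right) = \left(\left(-3\right) \left(-2\right) \left(- \frac{1}{8}\right) - \frac{11}{\left(-1\right) \frac{1}{10}}\right) \left(-2642\right) = \left(6 \left(- \frac{1}{8}\right) - \frac{11}{- \frac{1}{10}}\right) \left(-2642\right) = \left(- \frac{3}{4} - -110\right) \left(-2642\right) = \left(- \frac{3}{4} + 110\right) \left(-2642\right) = \frac{437}{4} \left(-2642\right) = - \frac{577277}{2}$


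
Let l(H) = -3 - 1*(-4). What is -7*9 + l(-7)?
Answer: -62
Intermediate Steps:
l(H) = 1 (l(H) = -3 + 4 = 1)
-7*9 + l(-7) = -7*9 + 1 = -63 + 1 = -62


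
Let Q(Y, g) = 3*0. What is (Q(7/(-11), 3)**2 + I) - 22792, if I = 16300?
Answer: -6492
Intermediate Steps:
Q(Y, g) = 0
(Q(7/(-11), 3)**2 + I) - 22792 = (0**2 + 16300) - 22792 = (0 + 16300) - 22792 = 16300 - 22792 = -6492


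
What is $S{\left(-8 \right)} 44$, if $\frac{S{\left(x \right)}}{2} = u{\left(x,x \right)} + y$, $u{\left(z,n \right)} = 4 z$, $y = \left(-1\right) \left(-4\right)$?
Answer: $-2464$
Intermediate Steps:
$y = 4$
$S{\left(x \right)} = 8 + 8 x$ ($S{\left(x \right)} = 2 \left(4 x + 4\right) = 2 \left(4 + 4 x\right) = 8 + 8 x$)
$S{\left(-8 \right)} 44 = \left(8 + 8 \left(-8\right)\right) 44 = \left(8 - 64\right) 44 = \left(-56\right) 44 = -2464$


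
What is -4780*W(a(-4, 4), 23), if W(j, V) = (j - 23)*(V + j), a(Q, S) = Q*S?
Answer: 1304940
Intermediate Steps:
W(j, V) = (-23 + j)*(V + j)
-4780*W(a(-4, 4), 23) = -4780*((-4*4)**2 - 23*23 - (-92)*4 + 23*(-4*4)) = -4780*((-16)**2 - 529 - 23*(-16) + 23*(-16)) = -4780*(256 - 529 + 368 - 368) = -4780*(-273) = 1304940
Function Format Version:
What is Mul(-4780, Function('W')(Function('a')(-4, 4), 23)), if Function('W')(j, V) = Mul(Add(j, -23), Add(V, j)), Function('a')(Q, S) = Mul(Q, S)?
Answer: 1304940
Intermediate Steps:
Function('W')(j, V) = Mul(Add(-23, j), Add(V, j))
Mul(-4780, Function('W')(Function('a')(-4, 4), 23)) = Mul(-4780, Add(Pow(Mul(-4, 4), 2), Mul(-23, 23), Mul(-23, Mul(-4, 4)), Mul(23, Mul(-4, 4)))) = Mul(-4780, Add(Pow(-16, 2), -529, Mul(-23, -16), Mul(23, -16))) = Mul(-4780, Add(256, -529, 368, -368)) = Mul(-4780, -273) = 1304940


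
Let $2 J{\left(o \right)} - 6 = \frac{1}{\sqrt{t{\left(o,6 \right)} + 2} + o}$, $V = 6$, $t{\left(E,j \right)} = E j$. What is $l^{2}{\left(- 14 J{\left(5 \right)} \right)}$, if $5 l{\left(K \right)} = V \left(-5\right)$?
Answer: $36$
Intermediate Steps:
$J{\left(o \right)} = 3 + \frac{1}{2 \left(o + \sqrt{2 + 6 o}\right)}$ ($J{\left(o \right)} = 3 + \frac{1}{2 \left(\sqrt{o 6 + 2} + o\right)} = 3 + \frac{1}{2 \left(\sqrt{6 o + 2} + o\right)} = 3 + \frac{1}{2 \left(\sqrt{2 + 6 o} + o\right)} = 3 + \frac{1}{2 \left(o + \sqrt{2 + 6 o}\right)}$)
$l{\left(K \right)} = -6$ ($l{\left(K \right)} = \frac{6 \left(-5\right)}{5} = \frac{1}{5} \left(-30\right) = -6$)
$l^{2}{\left(- 14 J{\left(5 \right)} \right)} = \left(-6\right)^{2} = 36$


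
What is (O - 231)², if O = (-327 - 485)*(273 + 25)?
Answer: 58664230849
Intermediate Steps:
O = -241976 (O = -812*298 = -241976)
(O - 231)² = (-241976 - 231)² = (-242207)² = 58664230849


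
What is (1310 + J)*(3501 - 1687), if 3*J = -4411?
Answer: -872534/3 ≈ -2.9084e+5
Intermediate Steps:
J = -4411/3 (J = (⅓)*(-4411) = -4411/3 ≈ -1470.3)
(1310 + J)*(3501 - 1687) = (1310 - 4411/3)*(3501 - 1687) = -481/3*1814 = -872534/3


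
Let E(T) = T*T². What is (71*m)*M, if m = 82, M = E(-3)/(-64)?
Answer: 78597/32 ≈ 2456.2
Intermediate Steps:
E(T) = T³
M = 27/64 (M = (-3)³/(-64) = -27*(-1/64) = 27/64 ≈ 0.42188)
(71*m)*M = (71*82)*(27/64) = 5822*(27/64) = 78597/32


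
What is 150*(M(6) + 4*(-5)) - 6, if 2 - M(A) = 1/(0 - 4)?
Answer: -5337/2 ≈ -2668.5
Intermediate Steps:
M(A) = 9/4 (M(A) = 2 - 1/(0 - 4) = 2 - 1/(-4) = 2 - 1*(-¼) = 2 + ¼ = 9/4)
150*(M(6) + 4*(-5)) - 6 = 150*(9/4 + 4*(-5)) - 6 = 150*(9/4 - 20) - 6 = 150*(-71/4) - 6 = -5325/2 - 6 = -5337/2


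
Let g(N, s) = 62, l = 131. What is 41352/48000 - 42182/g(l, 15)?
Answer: -42128587/62000 ≈ -679.49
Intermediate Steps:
41352/48000 - 42182/g(l, 15) = 41352/48000 - 42182/62 = 41352*(1/48000) - 42182*1/62 = 1723/2000 - 21091/31 = -42128587/62000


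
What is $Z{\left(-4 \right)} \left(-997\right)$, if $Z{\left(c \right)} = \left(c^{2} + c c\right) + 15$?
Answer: $-46859$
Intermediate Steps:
$Z{\left(c \right)} = 15 + 2 c^{2}$ ($Z{\left(c \right)} = \left(c^{2} + c^{2}\right) + 15 = 2 c^{2} + 15 = 15 + 2 c^{2}$)
$Z{\left(-4 \right)} \left(-997\right) = \left(15 + 2 \left(-4\right)^{2}\right) \left(-997\right) = \left(15 + 2 \cdot 16\right) \left(-997\right) = \left(15 + 32\right) \left(-997\right) = 47 \left(-997\right) = -46859$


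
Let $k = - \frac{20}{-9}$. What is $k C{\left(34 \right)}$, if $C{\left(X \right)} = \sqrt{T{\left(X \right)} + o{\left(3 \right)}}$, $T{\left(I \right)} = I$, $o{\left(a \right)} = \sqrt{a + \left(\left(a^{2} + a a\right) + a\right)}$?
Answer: $\frac{20 \sqrt{34 + 2 \sqrt{6}}}{9} \approx 13.86$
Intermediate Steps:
$o{\left(a \right)} = \sqrt{2 a + 2 a^{2}}$ ($o{\left(a \right)} = \sqrt{a + \left(\left(a^{2} + a^{2}\right) + a\right)} = \sqrt{a + \left(2 a^{2} + a\right)} = \sqrt{a + \left(a + 2 a^{2}\right)} = \sqrt{2 a + 2 a^{2}}$)
$k = \frac{20}{9}$ ($k = \left(-20\right) \left(- \frac{1}{9}\right) = \frac{20}{9} \approx 2.2222$)
$C{\left(X \right)} = \sqrt{X + 2 \sqrt{6}}$ ($C{\left(X \right)} = \sqrt{X + \sqrt{2} \sqrt{3 \left(1 + 3\right)}} = \sqrt{X + \sqrt{2} \sqrt{3 \cdot 4}} = \sqrt{X + \sqrt{2} \sqrt{12}} = \sqrt{X + \sqrt{2} \cdot 2 \sqrt{3}} = \sqrt{X + 2 \sqrt{6}}$)
$k C{\left(34 \right)} = \frac{20 \sqrt{34 + 2 \sqrt{6}}}{9}$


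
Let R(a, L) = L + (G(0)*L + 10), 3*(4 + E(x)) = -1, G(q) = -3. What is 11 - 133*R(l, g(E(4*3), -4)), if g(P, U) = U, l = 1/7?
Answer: -2383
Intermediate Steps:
E(x) = -13/3 (E(x) = -4 + (1/3)*(-1) = -4 - 1/3 = -13/3)
l = 1/7 ≈ 0.14286
R(a, L) = 10 - 2*L (R(a, L) = L + (-3*L + 10) = L + (10 - 3*L) = 10 - 2*L)
11 - 133*R(l, g(E(4*3), -4)) = 11 - 133*(10 - 2*(-4)) = 11 - 133*(10 + 8) = 11 - 133*18 = 11 - 2394 = -2383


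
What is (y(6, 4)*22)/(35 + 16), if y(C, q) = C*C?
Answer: 264/17 ≈ 15.529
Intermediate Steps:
y(C, q) = C²
(y(6, 4)*22)/(35 + 16) = (6²*22)/(35 + 16) = (36*22)/51 = 792*(1/51) = 264/17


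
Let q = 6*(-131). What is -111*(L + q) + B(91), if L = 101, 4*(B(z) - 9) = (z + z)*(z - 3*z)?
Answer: 67763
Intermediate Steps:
B(z) = 9 - z**2 (B(z) = 9 + ((z + z)*(z - 3*z))/4 = 9 + ((2*z)*(-2*z))/4 = 9 + (-4*z**2)/4 = 9 - z**2)
q = -786
-111*(L + q) + B(91) = -111*(101 - 786) + (9 - 1*91**2) = -111*(-685) + (9 - 1*8281) = 76035 + (9 - 8281) = 76035 - 8272 = 67763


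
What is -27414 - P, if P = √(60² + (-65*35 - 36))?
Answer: -27414 - √1289 ≈ -27450.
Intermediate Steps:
P = √1289 (P = √(3600 + (-2275 - 36)) = √(3600 - 2311) = √1289 ≈ 35.903)
-27414 - P = -27414 - √1289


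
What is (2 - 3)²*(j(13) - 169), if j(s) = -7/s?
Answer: -2204/13 ≈ -169.54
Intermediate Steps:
(2 - 3)²*(j(13) - 169) = (2 - 3)²*(-7/13 - 169) = (-1)²*(-7*1/13 - 169) = 1*(-7/13 - 169) = 1*(-2204/13) = -2204/13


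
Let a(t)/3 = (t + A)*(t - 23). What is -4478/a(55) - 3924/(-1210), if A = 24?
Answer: 6085309/2294160 ≈ 2.6525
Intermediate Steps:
a(t) = 3*(-23 + t)*(24 + t) (a(t) = 3*((t + 24)*(t - 23)) = 3*((24 + t)*(-23 + t)) = 3*((-23 + t)*(24 + t)) = 3*(-23 + t)*(24 + t))
-4478/a(55) - 3924/(-1210) = -4478/(-1656 + 3*55 + 3*55**2) - 3924/(-1210) = -4478/(-1656 + 165 + 3*3025) - 3924*(-1/1210) = -4478/(-1656 + 165 + 9075) + 1962/605 = -4478/7584 + 1962/605 = -4478*1/7584 + 1962/605 = -2239/3792 + 1962/605 = 6085309/2294160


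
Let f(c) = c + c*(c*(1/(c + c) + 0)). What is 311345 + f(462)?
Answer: 312038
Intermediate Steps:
f(c) = 3*c/2 (f(c) = c + c*(c*(1/(2*c) + 0)) = c + c*(c*(1/(2*c))) = c + c*(½) = c + c/2 = 3*c/2)
311345 + f(462) = 311345 + (3/2)*462 = 311345 + 693 = 312038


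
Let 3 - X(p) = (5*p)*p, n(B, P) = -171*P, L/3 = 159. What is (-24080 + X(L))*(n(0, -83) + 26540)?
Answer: -47320422226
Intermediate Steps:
L = 477 (L = 3*159 = 477)
X(p) = 3 - 5*p² (X(p) = 3 - 5*p*p = 3 - 5*p²)
(-24080 + X(L))*(n(0, -83) + 26540) = (-24080 + (3 - 5*477²))*(-171*(-83) + 26540) = (-24080 + (3 - 5*227529))*(14193 + 26540) = (-24080 + (3 - 1137645))*40733 = (-24080 - 1137642)*40733 = -1161722*40733 = -47320422226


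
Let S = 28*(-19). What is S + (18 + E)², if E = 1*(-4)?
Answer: -336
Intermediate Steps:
E = -4
S = -532
S + (18 + E)² = -532 + (18 - 4)² = -532 + 14² = -532 + 196 = -336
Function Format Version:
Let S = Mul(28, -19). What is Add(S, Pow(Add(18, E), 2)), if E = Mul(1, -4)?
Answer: -336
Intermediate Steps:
E = -4
S = -532
Add(S, Pow(Add(18, E), 2)) = Add(-532, Pow(Add(18, -4), 2)) = Add(-532, Pow(14, 2)) = Add(-532, 196) = -336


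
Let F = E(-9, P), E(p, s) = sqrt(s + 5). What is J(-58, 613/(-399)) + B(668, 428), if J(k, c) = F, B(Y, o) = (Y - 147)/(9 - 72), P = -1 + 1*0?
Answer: -395/63 ≈ -6.2698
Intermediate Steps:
P = -1 (P = -1 + 0 = -1)
B(Y, o) = 7/3 - Y/63 (B(Y, o) = (-147 + Y)/(-63) = (-147 + Y)*(-1/63) = 7/3 - Y/63)
E(p, s) = sqrt(5 + s)
F = 2 (F = sqrt(5 - 1) = sqrt(4) = 2)
J(k, c) = 2
J(-58, 613/(-399)) + B(668, 428) = 2 + (7/3 - 1/63*668) = 2 + (7/3 - 668/63) = 2 - 521/63 = -395/63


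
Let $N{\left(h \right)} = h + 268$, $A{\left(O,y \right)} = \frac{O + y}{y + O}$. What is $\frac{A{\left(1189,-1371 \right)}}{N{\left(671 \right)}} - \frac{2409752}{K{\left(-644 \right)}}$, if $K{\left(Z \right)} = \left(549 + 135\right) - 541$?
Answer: $- \frac{2262756985}{134277} \approx -16851.0$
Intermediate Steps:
$A{\left(O,y \right)} = 1$ ($A{\left(O,y \right)} = \frac{O + y}{O + y} = 1$)
$K{\left(Z \right)} = 143$ ($K{\left(Z \right)} = 684 - 541 = 143$)
$N{\left(h \right)} = 268 + h$
$\frac{A{\left(1189,-1371 \right)}}{N{\left(671 \right)}} - \frac{2409752}{K{\left(-644 \right)}} = 1 \frac{1}{268 + 671} - \frac{2409752}{143} = 1 \cdot \frac{1}{939} - \frac{2409752}{143} = \frac{1}{939} - \frac{2409752}{143} = - \frac{2262756985}{134277}$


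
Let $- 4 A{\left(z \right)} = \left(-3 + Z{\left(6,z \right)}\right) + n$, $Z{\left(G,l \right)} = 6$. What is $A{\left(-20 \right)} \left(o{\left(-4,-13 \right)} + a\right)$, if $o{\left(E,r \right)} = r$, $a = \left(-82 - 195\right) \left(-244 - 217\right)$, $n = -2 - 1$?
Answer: $0$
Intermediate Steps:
$n = -3$ ($n = -2 - 1 = -3$)
$a = 127697$ ($a = \left(-277\right) \left(-461\right) = 127697$)
$A{\left(z \right)} = 0$ ($A{\left(z \right)} = - \frac{\left(-3 + 6\right) - 3}{4} = - \frac{3 - 3}{4} = \left(- \frac{1}{4}\right) 0 = 0$)
$A{\left(-20 \right)} \left(o{\left(-4,-13 \right)} + a\right) = 0 \left(-13 + 127697\right) = 0 \cdot 127684 = 0$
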